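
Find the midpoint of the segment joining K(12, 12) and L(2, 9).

M = ((x₁ + x₂)/2, (y₁ + y₂)/2)
= ((12 + 2)/2, (12 + 9)/2)
= (14/2, 21/2) = (7, 21/2)

(7, 21/2)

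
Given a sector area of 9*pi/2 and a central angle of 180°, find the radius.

Sector area A = πr² × θ/360, so r² = 360A / (πθ).
r² = 360 × 9*pi/2 / (π × 180)
r² = 9
r = 3

3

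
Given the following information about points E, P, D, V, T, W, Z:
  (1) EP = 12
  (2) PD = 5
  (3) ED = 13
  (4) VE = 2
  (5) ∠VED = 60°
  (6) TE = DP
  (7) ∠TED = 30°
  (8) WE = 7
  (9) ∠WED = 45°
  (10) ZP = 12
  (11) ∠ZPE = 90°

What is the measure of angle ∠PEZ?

Step 1: By the law of cosines on triangle EPZ: EZ² = 12² + 12² − 2·12·12·cos(90°) = 288, so EZ = 12·√2.
Step 2: By the inverse law of cosines on triangle PEZ: cos(∠PEZ) = (12² + (12·√2)² − 12²) / (2·12·12·√2) = 288/407.29 = 0.7071, so ∠PEZ = 45°.

Therefore, the measure of angle ∠PEZ = 45°.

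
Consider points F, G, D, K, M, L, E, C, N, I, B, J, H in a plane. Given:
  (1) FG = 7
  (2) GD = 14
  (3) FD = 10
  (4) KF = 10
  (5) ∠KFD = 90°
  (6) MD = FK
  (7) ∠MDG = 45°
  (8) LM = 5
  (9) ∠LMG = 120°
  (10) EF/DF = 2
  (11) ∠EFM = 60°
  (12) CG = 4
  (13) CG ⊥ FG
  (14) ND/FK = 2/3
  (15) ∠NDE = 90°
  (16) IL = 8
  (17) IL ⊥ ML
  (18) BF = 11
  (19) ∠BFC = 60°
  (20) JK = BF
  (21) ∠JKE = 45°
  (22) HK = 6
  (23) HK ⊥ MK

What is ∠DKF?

Step 1: By the law of cosines on triangle KFD: KD² = 10² + 10² − 2·10·10·cos(90°) = 200, so KD = 10·√2.
Step 2: By the inverse law of cosines on triangle DKF: cos(∠DKF) = ((10·√2)² + 10² − 10²) / (2·10·√2·10) = 200/282.84 = 0.7071, so ∠DKF = 45°.

Therefore, the measure of angle ∠DKF = 45°.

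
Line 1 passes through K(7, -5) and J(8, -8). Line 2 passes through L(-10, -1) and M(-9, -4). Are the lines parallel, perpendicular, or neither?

Slope of line 1: m1 = (-8 - -5)/(8 - 7) = -3/1 = -3
Slope of line 2: m2 = (-4 - -1)/(-9 - -10) = -3/1 = -3
m1 = m2, so the lines are parallel.

Parallel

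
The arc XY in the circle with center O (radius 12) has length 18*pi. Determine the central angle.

θ = 360 × 18*pi / (2π × 12) = 270° (rearranging arc length formula).

270°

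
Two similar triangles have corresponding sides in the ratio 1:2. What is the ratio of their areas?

Area scales with the square of linear dimensions. If every length is multiplied by 1/2, then the area is multiplied by (1/2)^2 = 1/4.
The area ratio is 1:4.

1:4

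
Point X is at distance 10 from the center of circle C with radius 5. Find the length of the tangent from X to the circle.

tangent = √(d² - r²) = √(10² - 5²) = √(100 - 25) = √75 = 5*sqrt(3)

5*sqrt(3)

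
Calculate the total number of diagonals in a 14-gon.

Each of the 14 vertices connects to 11 non-adjacent vertices via diagonals.
Total connections = 14 × 11 = 154, but each diagonal is counted twice.
Number of diagonals = 154 / 2 = 77.

77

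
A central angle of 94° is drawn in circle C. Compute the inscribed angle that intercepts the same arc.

An inscribed angle intercepts an arc from a point on the circle, while the central angle intercepts the same arc from the center.
The inscribed angle is always half the central angle: 94° / 2 = 47°.

47°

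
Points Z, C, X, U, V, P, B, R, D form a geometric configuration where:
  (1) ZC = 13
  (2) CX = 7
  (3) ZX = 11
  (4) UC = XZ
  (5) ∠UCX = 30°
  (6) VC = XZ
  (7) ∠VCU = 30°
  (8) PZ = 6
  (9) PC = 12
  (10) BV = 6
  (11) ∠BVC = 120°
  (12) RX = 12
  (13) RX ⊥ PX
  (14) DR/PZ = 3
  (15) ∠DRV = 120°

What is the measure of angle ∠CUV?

From the given relations: UC = XZ = 11; VC = XZ = 11.
Step 1: By the law of cosines on triangle UCV: UV² = 11² + 11² − 2·11·11·cos(30°) = 32.42, so UV ≈ 5.69.
Step 2: By the inverse law of cosines on triangle CUV: cos(∠CUV) = (11² + 5.69² − 11²) / (2·11·5.69) = 32.42/125.27 = 0.2588, so ∠CUV = 75°.

Therefore, the measure of angle ∠CUV = 75°.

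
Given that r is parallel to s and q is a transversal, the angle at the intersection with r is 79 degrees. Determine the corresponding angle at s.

Corresponding angles formed by parallel lines and a transversal are equal.
The given angle is 79 degrees.
The corresponding angle = 79 degrees.

79 degrees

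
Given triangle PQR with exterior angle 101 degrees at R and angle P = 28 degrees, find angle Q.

angle Q = 101 - 28 = 73 degrees (exterior angle theorem).

73 degrees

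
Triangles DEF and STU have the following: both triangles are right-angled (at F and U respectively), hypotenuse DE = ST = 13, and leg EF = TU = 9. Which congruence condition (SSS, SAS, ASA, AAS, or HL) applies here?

The given information provides:
both triangles are right-angled (at F and U respectively), hypotenuse DE = ST = 13, and leg EF = TU = 9
This matches the HL congruence theorem.
The hypotenuse and one leg of two right triangles are equal (Hypotenuse-Leg).

HL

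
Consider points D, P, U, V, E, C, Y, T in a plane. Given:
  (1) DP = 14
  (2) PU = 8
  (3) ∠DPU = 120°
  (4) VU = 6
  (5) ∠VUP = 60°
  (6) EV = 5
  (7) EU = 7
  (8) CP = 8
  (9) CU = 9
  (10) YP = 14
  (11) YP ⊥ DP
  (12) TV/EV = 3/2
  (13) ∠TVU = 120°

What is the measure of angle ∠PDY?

Step 1: By the law of cosines on triangle DPY: DY² = 14² + 14² − 2·14·14·cos(90°) = 392, so DY = 14·√2.
Step 2: By the inverse law of cosines on triangle PDY: cos(∠PDY) = (14² + (14·√2)² − 14²) / (2·14·14·√2) = 392/554.37 = 0.7071, so ∠PDY = 45°.

Therefore, the measure of angle ∠PDY = 45°.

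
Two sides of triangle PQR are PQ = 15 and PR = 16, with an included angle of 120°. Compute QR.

Law of cosines: QR^2 = 15^2 + 16^2 - 2(15)(16)cos(120°) = 721, so QR = sqrt(721).

sqrt(721)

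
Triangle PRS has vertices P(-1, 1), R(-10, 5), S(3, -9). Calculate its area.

The Shoelace formula computes the area from vertex coordinates by summing cross products.
For vertices (-1,1), (-10,5), (3,-9):
Signed sum = -1*5 - -10*1 + -10*-9 - 3*5 + 3*1 - -1*-9
= 5 + 75 + -6 = 74
Area = (1/2)|74| = 37.

37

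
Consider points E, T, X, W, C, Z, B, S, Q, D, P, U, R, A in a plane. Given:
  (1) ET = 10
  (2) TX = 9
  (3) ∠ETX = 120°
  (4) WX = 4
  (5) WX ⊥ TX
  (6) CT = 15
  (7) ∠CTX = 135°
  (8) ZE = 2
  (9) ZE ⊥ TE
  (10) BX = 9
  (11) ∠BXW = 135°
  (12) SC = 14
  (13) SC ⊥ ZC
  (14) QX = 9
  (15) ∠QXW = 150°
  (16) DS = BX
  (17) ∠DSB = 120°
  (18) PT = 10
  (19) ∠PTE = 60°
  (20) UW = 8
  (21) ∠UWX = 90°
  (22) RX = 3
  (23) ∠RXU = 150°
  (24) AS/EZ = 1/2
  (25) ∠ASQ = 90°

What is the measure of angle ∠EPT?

Step 1: By the law of cosines on triangle PTE: PE² = 10² + 10² − 2·10·10·cos(60°) = 100, so PE = 10.
Step 2: By the inverse law of cosines on triangle EPT: cos(∠EPT) = (10² + 10² − 10²) / (2·10·10) = 100/200 = 0.5, so ∠EPT = 60°.

Therefore, the measure of angle ∠EPT = 60°.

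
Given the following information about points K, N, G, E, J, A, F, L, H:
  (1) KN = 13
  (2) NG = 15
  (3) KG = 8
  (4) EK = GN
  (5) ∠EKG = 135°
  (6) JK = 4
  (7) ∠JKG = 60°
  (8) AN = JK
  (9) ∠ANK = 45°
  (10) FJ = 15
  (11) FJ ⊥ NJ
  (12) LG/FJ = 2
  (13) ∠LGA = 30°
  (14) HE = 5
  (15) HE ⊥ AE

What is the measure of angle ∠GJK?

Step 1: By the law of cosines on triangle JKG: JG² = 4² + 8² − 2·4·8·cos(60°) = 48, so JG = 4·√3.
Step 2: By the inverse law of cosines on triangle GJK: cos(∠GJK) = ((4·√3)² + 4² − 8²) / (2·4·√3·4) = 0/55.43 = 0, so ∠GJK = 90°.

Therefore, the measure of angle ∠GJK = 90°.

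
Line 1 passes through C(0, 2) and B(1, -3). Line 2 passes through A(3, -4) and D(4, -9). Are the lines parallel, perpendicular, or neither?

Slope of line 1: m1 = (-3 - 2)/(1 - 0) = -5/1 = -5
Slope of line 2: m2 = (-9 - -4)/(4 - 3) = -5/1 = -5
m1 = m2, so the lines are parallel.

Parallel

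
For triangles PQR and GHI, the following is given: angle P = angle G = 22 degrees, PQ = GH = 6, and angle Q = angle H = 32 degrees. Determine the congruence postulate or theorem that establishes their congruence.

Consider the given information: angle P = angle G = 22 degrees, PQ = GH = 6, and angle Q = angle H = 32 degrees
This is not AAS or HL: AAS requires two angles and a non-included side. HL only applies to right triangles with matching hypotenuse and leg.
The correct criterion is ASA. Two pairs of corresponding angles and the included side are equal (Angle-Side-Angle).

ASA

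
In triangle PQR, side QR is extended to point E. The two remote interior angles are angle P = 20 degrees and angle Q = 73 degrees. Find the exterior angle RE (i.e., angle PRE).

The interior angle at R is 180 - 20 - 73 = 87 degrees.
The exterior angle and interior angle at R are supplementary:
Exterior angle = 180 - 87 = 93 degrees.

93 degrees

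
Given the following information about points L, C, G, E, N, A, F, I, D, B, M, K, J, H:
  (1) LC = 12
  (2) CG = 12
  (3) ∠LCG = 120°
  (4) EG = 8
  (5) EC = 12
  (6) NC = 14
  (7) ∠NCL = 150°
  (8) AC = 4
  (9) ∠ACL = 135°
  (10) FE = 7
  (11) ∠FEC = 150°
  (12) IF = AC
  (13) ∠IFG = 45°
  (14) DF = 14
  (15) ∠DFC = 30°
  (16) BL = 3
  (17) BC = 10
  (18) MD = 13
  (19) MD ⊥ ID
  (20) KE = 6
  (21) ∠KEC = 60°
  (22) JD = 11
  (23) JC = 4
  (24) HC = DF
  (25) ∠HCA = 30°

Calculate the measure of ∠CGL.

Step 1: By the law of cosines on triangle GCL: GL² = 12² + 12² − 2·12·12·cos(120°) = 432, so GL = 12·√3.
Step 2: By the inverse law of cosines on triangle CGL: cos(∠CGL) = (12² + (12·√3)² − 12²) / (2·12·12·√3) = 432/498.83 = 0.866, so ∠CGL = 30°.

Therefore, the measure of angle ∠CGL = 30°.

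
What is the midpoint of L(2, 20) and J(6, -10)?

The midpoint is the average of the coordinates:
x: (2 + 6)/2 = 4
y: (20 + -10)/2 = 5
Midpoint = (4, 5)

(4, 5)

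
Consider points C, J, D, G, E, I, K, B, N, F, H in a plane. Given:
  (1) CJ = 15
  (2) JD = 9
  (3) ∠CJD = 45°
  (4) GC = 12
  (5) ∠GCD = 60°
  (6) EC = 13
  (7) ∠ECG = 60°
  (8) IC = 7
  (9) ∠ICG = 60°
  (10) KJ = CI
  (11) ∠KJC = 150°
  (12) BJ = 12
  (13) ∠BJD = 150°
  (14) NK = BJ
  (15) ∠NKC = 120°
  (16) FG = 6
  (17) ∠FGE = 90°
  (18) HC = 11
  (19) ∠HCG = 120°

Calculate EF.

Step 1: By the law of cosines on triangle ECG: EG² = 13² + 12² − 2·13·12·cos(60°) = 157, so EG = √157.
Step 2: By the law of cosines on triangle EGF: EF² = √157² + 6² − 2·√157·6·cos(90°) = 193, so EF = √193.

Therefore, the length of EF = √193.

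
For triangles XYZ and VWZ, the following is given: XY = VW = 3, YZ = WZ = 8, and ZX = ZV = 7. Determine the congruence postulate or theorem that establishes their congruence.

The given information matches SSS: All three pairs of corresponding sides are equal (Side-Side-Side).

SSS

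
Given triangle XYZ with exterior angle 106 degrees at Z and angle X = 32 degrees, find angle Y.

The exterior angle theorem states that an exterior angle equals the sum of the two non-adjacent interior angles.
So 106 = 32 + angle Y, which gives angle Y = 106 - 32 = 74 degrees.

74 degrees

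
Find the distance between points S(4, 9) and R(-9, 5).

d = sqrt((-13)^2 + (-4)^2) = sqrt(185)

sqrt(185)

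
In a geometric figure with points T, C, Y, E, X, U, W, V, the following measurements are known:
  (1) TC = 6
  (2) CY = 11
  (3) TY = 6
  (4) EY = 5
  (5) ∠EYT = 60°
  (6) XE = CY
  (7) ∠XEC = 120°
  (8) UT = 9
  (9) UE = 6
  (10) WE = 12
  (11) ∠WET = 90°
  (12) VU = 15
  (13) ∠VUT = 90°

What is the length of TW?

Step 1: By the law of cosines on triangle EYT: ET² = 5² + 6² − 2·5·6·cos(60°) = 31, so ET = √31.
Step 2: By the law of cosines on triangle TEW: TW² = √31² + 12² − 2·√31·12·cos(90°) = 175, so TW = 5·√7.

Therefore, the length of TW = 5·√7.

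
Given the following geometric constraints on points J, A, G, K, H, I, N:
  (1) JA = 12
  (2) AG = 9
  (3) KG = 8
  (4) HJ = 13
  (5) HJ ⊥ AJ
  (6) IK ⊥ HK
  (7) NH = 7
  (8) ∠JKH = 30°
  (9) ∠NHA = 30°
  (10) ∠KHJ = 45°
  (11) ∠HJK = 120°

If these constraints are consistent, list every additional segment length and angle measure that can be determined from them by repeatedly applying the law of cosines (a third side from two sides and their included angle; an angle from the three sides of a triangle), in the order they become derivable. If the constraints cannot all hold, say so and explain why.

These constraints are not satisfiable: (8), (10) and (11) are the three interior angles of triangle JKH, which must sum to 180°, but 30° + 45° + 120° = 195°. No planar figure meets all of them, so nothing further can be derived.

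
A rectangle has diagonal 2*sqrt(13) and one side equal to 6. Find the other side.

b = sqrt(d^2 - a^2) = sqrt(52 - 36) = sqrt(16) = 4

4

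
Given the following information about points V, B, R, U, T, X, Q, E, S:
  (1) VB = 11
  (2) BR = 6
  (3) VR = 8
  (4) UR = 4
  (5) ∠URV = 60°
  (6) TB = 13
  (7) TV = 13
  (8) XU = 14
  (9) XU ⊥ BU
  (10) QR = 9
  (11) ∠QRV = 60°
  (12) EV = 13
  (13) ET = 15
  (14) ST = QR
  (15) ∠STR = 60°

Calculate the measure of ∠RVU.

Step 1: By the law of cosines on triangle VRU: VU² = 8² + 4² − 2·8·4·cos(60°) = 48, so VU = 4·√3.
Step 2: By the inverse law of cosines on triangle RVU: cos(∠RVU) = (8² + (4·√3)² − 4²) / (2·8·4·√3) = 96/110.85 = 0.866, so ∠RVU = 30°.

Therefore, the measure of angle ∠RVU = 30°.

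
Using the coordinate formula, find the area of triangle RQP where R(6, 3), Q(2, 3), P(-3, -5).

The Shoelace formula computes the area from vertex coordinates by summing cross products.
For vertices (6,3), (2,3), (-3,-5):
Signed sum = 6*3 - 2*3 + 2*-5 - -3*3 + -3*3 - 6*-5
= 12 + -1 + 21 = 32
Area = (1/2)|32| = 16.

16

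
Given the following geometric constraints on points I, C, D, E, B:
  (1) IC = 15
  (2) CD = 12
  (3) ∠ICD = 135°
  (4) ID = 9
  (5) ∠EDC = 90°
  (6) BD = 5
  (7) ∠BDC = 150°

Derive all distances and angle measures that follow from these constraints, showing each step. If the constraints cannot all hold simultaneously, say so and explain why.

These constraints are not satisfiable: (1), (2) and (4) fix all three sides of triangle ICD, so by the law of cosines cos(∠ICD) = (15² + 12² − 9²) / (2·15·12) = 0.8000, i.e. ∠ICD ≈ 36.87°, which contradicts (3) ∠ICD = 135°. No planar figure meets all of them, so nothing further can be derived.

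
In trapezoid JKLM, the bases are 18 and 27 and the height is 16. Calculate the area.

Area = (18 + 27) * 16 / 2 = 720 / 2 = 360

360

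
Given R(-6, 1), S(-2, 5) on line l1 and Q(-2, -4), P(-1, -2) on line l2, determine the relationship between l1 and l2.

Slope of line 1: m1 = (5 - 1)/(-2 - -6) = 4/4 = 1
Slope of line 2: m2 = (-2 - -4)/(-1 - -2) = 2/1 = 2
For parallel lines we need equal slopes: 1 != 2.
For perpendicular lines we need m1*m2 = -1: (1)(2) = 2 != -1.
Since neither condition holds, the lines are neither parallel nor perpendicular.

Neither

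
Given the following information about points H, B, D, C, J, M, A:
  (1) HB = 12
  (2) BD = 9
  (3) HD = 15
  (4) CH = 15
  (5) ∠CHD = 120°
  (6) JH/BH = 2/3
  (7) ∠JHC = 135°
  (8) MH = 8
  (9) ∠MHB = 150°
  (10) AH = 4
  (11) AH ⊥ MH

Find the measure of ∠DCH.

Step 1: By the law of cosines on triangle CHD: CD² = 15² + 15² − 2·15·15·cos(120°) = 675, so CD = 15·√3.
Step 2: By the inverse law of cosines on triangle DCH: cos(∠DCH) = ((15·√3)² + 15² − 15²) / (2·15·√3·15) = 675/779.42 = 0.866, so ∠DCH = 30°.

Therefore, the measure of angle ∠DCH = 30°.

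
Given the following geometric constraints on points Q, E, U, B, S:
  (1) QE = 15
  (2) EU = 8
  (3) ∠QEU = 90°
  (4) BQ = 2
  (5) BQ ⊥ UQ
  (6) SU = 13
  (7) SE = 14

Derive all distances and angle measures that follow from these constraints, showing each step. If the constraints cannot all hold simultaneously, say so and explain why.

The constraints are consistent.

Step 1: From QE = 15, EU = 8, and ∠QEU = 90°, by the law of cosines:
  QU² = QE² + EU² - 2·QE·EU·cos(90°) = 225 + 64 - 0 = 289
  QU = 17

Step 2: From ES = 14, EU = 8, SU = 13, by the inverse law of cosines:
  cos(∠SEU) = (ES² + EU² - SU²) / (2·ES·EU)
  ∠SEU = 66.03°

Step 3: From UE = 8, US = 13, ES = 14, by the inverse law of cosines:
  cos(∠EUS) = (UE² + US² - ES²) / (2·UE·US)
  ∠EUS = 79.75°

Step 4: From SE = 14, SU = 13, EU = 8, by the inverse law of cosines:
  cos(∠ESU) = (SE² + SU² - EU²) / (2·SE·SU)
  ∠ESU = 34.22°

Step 5: From UQ = 17, QB = 2, and ∠UQB = 90°, by the law of cosines:
  UB² = UQ² + QB² - 2·UQ·QB·cos(90°) = 289 + 4 - 0 = 293
  UB ≈ 17.12

Step 6: From QE = 15, QU = 17, EU = 8, by the inverse law of cosines:
  cos(∠EQU) = (QE² + QU² - EU²) / (2·QE·QU)
  ∠EQU = 28.07°

Step 7: From UE = 8, UQ = 17, EQ = 15, by the inverse law of cosines:
  cos(∠EUQ) = (UE² + UQ² - EQ²) / (2·UE·UQ)
  ∠EUQ = 61.93°

Step 8: From UB = 17.12, UQ = 17, BQ = 2, by the inverse law of cosines:
  cos(∠BUQ) = (UB² + UQ² - BQ²) / (2·UB·UQ)
  ∠BUQ = 6.71°

Step 9: From BQ = 2, BU = 17.12, QU = 17, by the inverse law of cosines:
  cos(∠QBU) = (BQ² + BU² - QU²) / (2·BQ·BU)
  ∠QBU = 83.29°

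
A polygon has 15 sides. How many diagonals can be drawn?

Total line segments between 15 vertices = C(15,2) = 105.
Subtract the 15 sides: 105 - 15 = 90 diagonals.

90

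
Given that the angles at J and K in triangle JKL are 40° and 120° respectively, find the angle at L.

The interior angles sum to 180°: angle L = 180 - 40 - 120 = 20°.
The triangle is obtuse (angles 40°, 120°, 20°).

20 degrees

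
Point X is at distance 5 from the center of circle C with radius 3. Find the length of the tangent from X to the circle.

tangent = √(d² - r²) = √(5² - 3²) = √(25 - 9) = √16 = 4

4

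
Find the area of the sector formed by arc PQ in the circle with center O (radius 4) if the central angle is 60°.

Sector area = πr² × θ/360
= π × 4² × 1/6
= π × 16 × 1/6
= 8*pi/3

8*pi/3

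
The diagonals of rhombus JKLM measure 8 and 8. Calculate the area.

Area = (8 * 8) / 2 = 64 / 2 = 32

32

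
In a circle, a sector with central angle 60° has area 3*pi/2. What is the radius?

r² = 360 × 3*pi/2 / (π × 60) = 9, so r = 3.

3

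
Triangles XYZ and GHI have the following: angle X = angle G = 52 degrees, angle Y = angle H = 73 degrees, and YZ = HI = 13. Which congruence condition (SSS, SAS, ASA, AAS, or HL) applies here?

Consider the given information: angle X = angle G = 52 degrees, angle Y = angle H = 73 degrees, and YZ = HI = 13
This is not SAS or ASA: SAS requires two sides and the included angle between them. ASA requires two angles and the side between them.
The correct criterion is AAS. Two pairs of corresponding angles and a non-included side are equal (Angle-Angle-Side).

AAS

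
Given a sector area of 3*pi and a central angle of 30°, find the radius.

The sector covers 30°/360° = 1/12 of the full circle.
Full circle area = 3*pi / 1/12 = 36*pi.
Since full area = πr², we get r² = 36*pi/π = 36, so r = 6.

6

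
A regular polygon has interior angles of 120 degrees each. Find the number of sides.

Each interior angle of a regular n-gon is (n - 2) * 180 / n.
Setting this equal to 120:
(n - 2) * 180 / n = 120
Each exterior angle = 180 - 120 = 60 degrees.
Since exterior angles sum to 360: n = 360 / 60 = 6.

6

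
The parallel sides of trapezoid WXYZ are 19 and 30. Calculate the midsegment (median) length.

The midsegment of a trapezoid = (base1 + base2) / 2
midsegment = (19 + 30) / 2
midsegment = 49 / 2
midsegment = 49/2

49/2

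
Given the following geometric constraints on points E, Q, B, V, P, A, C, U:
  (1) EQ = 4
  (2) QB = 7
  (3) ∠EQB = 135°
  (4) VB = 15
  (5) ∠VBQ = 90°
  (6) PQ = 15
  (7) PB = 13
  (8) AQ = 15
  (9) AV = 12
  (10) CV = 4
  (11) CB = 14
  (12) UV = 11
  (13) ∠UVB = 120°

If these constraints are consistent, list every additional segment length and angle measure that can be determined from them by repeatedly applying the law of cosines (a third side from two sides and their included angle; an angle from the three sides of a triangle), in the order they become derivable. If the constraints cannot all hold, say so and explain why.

The constraints are consistent. Derivable facts, in order:
After 1 step:
- BU ≈ 22.61
- EB ≈ 10.23
- QV ≈ 16.55
- ∠BCV = 96.67°
- ∠BPQ = 27.8°
- ∠BQP = 60°
- ∠BVC = 67.98°
- ∠CBV = 15.36°
- ∠PBQ = 92.2°
After 2 steps:
- ∠AQV = 44.37°
- ∠AVQ = 60.93°
- ∠BEQ = 28.95°
- ∠BQV = 64.98°
- ∠BUV = 35.08°
- ∠BVQ = 25.02°
- ∠EBQ = 16.05°
- ∠QAV = 74.7°
- ∠UBV = 24.92°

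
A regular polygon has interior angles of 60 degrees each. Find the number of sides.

The exterior angle is the supplement of the interior angle: 180 - 60 = 120 degrees.
Since the exterior angles of any convex polygon sum to 360 degrees, the number of sides is 360 / 120 = 3.

3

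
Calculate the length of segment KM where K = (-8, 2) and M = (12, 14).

d = sqrt((20)^2 + (12)^2) = sqrt(544) = 4*sqrt(34)

4*sqrt(34)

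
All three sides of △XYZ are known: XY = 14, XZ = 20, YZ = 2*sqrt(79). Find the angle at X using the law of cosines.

By the inverse law of cosines: cos(X) = (XY² + XZ² - YZ²) / (2 × XY × XZ)
cos(X) = (14² + 20² - (2*sqrt(79))²) / (2 × 14 × 20)
cos(X) = (196 + 400 - (316)) / 560
cos(X) = 1/2
X = arccos(1/2) = 60°

60°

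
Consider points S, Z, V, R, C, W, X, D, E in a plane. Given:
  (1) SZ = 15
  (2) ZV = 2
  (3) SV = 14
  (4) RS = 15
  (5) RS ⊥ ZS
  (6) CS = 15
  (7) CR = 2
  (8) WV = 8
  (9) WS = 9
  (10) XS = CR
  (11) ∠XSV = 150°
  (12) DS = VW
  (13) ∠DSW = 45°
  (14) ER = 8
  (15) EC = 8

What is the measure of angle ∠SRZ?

Step 1: By the law of cosines on triangle RSZ: RZ² = 15² + 15² − 2·15·15·cos(90°) = 450, so RZ = 15·√2.
Step 2: By the inverse law of cosines on triangle SRZ: cos(∠SRZ) = (15² + (15·√2)² − 15²) / (2·15·15·√2) = 450/636.4 = 0.7071, so ∠SRZ = 45°.

Therefore, the measure of angle ∠SRZ = 45°.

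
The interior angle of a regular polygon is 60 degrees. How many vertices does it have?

Each interior angle of a regular n-gon is (n - 2) * 180 / n.
Setting this equal to 60:
(n - 2) * 180 / n = 60
Each exterior angle = 180 - 60 = 120 degrees.
Since exterior angles sum to 360: n = 360 / 120 = 3.

3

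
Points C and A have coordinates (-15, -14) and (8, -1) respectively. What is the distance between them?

The horizontal distance is |8 - -15| = 23 and the vertical distance is |-1 - -14| = 13.
By the Pythagorean theorem, d = sqrt(23^2 + 13^2) = sqrt(698).

sqrt(698)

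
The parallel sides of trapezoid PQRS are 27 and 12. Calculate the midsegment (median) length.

The midsegment (median) of a trapezoid connects the midpoints of the non-parallel sides.
Its length is the average of the two bases: (27 + 12) / 2 = 39/2.

39/2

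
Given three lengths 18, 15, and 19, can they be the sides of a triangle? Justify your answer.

For three segments to close into a triangle, no single side can be as long as the other two combined.
The longest side is 19, and 15 + 18 = 33 > 19.
A triangle can be formed.

Yes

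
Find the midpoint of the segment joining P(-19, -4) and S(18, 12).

The midpoint is the average of the coordinates:
x: (-19 + 18)/2 = -1/2
y: (-4 + 12)/2 = 4
Midpoint = (-1/2, 4)

(-1/2, 4)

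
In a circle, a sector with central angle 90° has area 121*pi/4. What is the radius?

Sector area A = πr² × θ/360, so r² = 360A / (πθ).
r² = 360 × 121*pi/4 / (π × 90)
r² = 121
r = 11

11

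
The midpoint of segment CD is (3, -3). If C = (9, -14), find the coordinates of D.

Using the midpoint formula: M = ((x1 + x2)/2, (y1 + y2)/2)
We know M = (3, -3) and C = (9, -14)
For x: 3 = (9 + x2)/2, so x2 = 2*3 - 9 = -3
For y: -3 = (-14 + y2)/2, so y2 = 2*-3 - -14 = 8
D = (-3, 8)

(-3, 8)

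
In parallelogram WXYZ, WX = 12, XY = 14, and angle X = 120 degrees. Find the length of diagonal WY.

The diagonal of a parallelogram can be found by treating two adjacent sides and the diagonal as a triangle.
Applying the law of cosines with sides 12, 14 and included angle 120°:
d^2 = 144 + 196 - 336*cos(120°) = 508
d = 2*sqrt(127)

2*sqrt(127)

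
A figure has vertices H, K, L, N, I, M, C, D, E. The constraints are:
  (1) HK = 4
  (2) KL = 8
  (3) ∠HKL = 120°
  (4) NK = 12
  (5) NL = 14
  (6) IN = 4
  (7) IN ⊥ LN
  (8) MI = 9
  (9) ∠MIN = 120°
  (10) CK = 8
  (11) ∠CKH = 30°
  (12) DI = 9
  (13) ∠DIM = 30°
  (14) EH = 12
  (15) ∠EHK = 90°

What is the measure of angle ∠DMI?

Step 1: By the law of cosines on triangle MID: MD² = 9² + 9² − 2·9·9·cos(30°) = 21.7, so MD ≈ 4.66.
Step 2: By the inverse law of cosines on triangle DMI: cos(∠DMI) = (4.66² + 9² − 9²) / (2·4.66·9) = 21.7/83.86 = 0.2588, so ∠DMI = 75°.

Therefore, the measure of angle ∠DMI = 75°.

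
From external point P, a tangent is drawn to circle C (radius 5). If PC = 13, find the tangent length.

The tangent, radius, and line from the external point to the center form a right triangle.
The right angle is where the tangent meets the radius.
By the Pythagorean theorem: tangent² + 5² = 13²
tangent² = 169 - 25 = 144
tangent = 12

12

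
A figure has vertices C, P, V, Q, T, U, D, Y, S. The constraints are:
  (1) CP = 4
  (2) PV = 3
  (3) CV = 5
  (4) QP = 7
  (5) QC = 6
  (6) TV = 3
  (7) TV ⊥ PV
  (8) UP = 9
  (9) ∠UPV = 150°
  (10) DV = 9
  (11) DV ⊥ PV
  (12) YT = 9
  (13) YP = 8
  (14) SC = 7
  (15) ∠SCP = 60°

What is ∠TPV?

Step 1: By the law of cosines on triangle PVT: PT² = 3² + 3² − 2·3·3·cos(90°) = 18, so PT = 3·√2.
Step 2: By the inverse law of cosines on triangle TPV: cos(∠TPV) = ((3·√2)² + 3² − 3²) / (2·3·√2·3) = 18/25.46 = 0.7071, so ∠TPV = 45°.

Therefore, the measure of angle ∠TPV = 45°.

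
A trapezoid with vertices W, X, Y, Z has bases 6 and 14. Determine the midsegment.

midsegment = (6 + 14) / 2 = 20 / 2 = 10

10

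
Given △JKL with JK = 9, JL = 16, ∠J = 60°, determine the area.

When two sides and the included angle are known, the area formula is (1/2)ab sin(C).
The height from one side to the opposite vertex is 16 sin(60°) = 8*sqrt(3).
Area = (1/2) * 9 * 8*sqrt(3) = 36*sqrt(3).

36*sqrt(3)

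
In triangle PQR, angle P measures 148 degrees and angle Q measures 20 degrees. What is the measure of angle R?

By the triangle angle sum property, the three interior angles of any triangle add up to 180°.
We know angle P = 148° and angle Q = 20°, so their sum is 168°.
Therefore angle R = 180° - 168° = 12°.

12 degrees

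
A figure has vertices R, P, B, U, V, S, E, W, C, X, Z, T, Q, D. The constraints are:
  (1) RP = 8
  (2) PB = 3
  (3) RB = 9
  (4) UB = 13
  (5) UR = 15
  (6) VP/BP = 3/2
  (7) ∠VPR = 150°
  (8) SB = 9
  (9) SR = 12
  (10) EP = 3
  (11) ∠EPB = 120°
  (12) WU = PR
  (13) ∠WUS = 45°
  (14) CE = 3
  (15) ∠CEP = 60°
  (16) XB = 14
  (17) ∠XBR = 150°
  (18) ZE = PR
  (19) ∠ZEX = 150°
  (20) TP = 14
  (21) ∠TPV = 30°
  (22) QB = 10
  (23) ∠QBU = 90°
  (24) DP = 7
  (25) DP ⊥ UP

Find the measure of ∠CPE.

Step 1: By the law of cosines on triangle PEC: PC² = 3² + 3² − 2·3·3·cos(60°) = 9, so PC = 3.
Step 2: By the inverse law of cosines on triangle CPE: cos(∠CPE) = (3² + 3² − 3²) / (2·3·3) = 9/18 = 0.5, so ∠CPE = 60°.

Therefore, the measure of angle ∠CPE = 60°.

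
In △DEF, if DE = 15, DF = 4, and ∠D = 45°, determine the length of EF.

Law of cosines: EF^2 = 15^2 + 4^2 - 2(15)(4)cos(45°) = 241 - 60*sqrt(2), so EF = sqrt(241 - 60*sqrt(2)).

sqrt(241 - 60*sqrt(2))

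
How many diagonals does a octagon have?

Each of the 8 vertices connects to 5 non-adjacent vertices via diagonals.
Total connections = 8 × 5 = 40, but each diagonal is counted twice.
Number of diagonals = 40 / 2 = 20.

20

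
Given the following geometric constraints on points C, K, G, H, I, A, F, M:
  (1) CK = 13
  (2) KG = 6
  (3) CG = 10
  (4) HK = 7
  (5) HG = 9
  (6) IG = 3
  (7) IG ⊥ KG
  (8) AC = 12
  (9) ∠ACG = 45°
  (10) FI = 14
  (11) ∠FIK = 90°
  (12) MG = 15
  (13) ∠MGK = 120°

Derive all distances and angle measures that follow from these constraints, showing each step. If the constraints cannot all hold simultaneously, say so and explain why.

The constraints are consistent.

Step 1: From KG = 6, GI = 3, and ∠KGI = 90°, by the law of cosines:
  KI² = KG² + GI² - 2·KG·GI·cos(90°) = 36 + 9 - 0 = 45
  KI = 3·√5

Step 2: From KG = 6, GM = 15, and ∠KGM = 120°, by the law of cosines:
  KM² = KG² + GM² - 2·KG·GM·cos(120°) = 36 + 225 + 90 = 351
  KM = 3·√39

Step 3: From GC = 10, CA = 12, and ∠GCA = 45°, by the law of cosines:
  GA² = GC² + CA² - 2·GC·CA·cos(45°) = 100 + 144 - 169.7 = 74.29
  GA ≈ 8.62

Step 4: From CG = 10, CK = 13, GK = 6, by the inverse law of cosines:
  cos(∠GCK) = (CG² + CK² - GK²) / (2·CG·CK)
  ∠GCK = 26.34°

Step 5: From KC = 13, KG = 6, CG = 10, by the inverse law of cosines:
  cos(∠CKG) = (KC² + KG² - CG²) / (2·KC·KG)
  ∠CKG = 47.7°

Step 6: From KG = 6, KH = 7, GH = 9, by the inverse law of cosines:
  cos(∠GKH) = (KG² + KH² - GH²) / (2·KG·KH)
  ∠GKH = 87.27°

Step 7: From GC = 10, GK = 6, CK = 13, by the inverse law of cosines:
  cos(∠CGK) = (GC² + GK² - CK²) / (2·GC·GK)
  ∠CGK = 105.96°

Step 8: From GH = 9, GK = 6, HK = 7, by the inverse law of cosines:
  cos(∠HGK) = (GH² + GK² - HK²) / (2·GH·GK)
  ∠HGK = 50.98°

Step 9: From HG = 9, HK = 7, GK = 6, by the inverse law of cosines:
  cos(∠GHK) = (HG² + HK² - GK²) / (2·HG·HK)
  ∠GHK = 41.75°

Step 10: From KI = 3·√5, IF = 14, and ∠KIF = 90°, by the law of cosines:
  KF² = KI² + IF² - 2·KI·IF·cos(90°) = 45 + 196 - 0 = 241
  KF ≈ 15.52

Step 11: From KG = 6, KI = 3·√5, GI = 3, by the inverse law of cosines:
  cos(∠GKI) = (KG² + KI² - GI²) / (2·KG·KI)
  ∠GKI = 26.57°

Step 12: From KG = 6, KM = 3·√39, GM = 15, by the inverse law of cosines:
  cos(∠GKM) = (KG² + KM² - GM²) / (2·KG·KM)
  ∠GKM = 43.9°

Step 13: From GA = 8.62, GC = 10, AC = 12, by the inverse law of cosines:
  cos(∠AGC) = (GA² + GC² - AC²) / (2·GA·GC)
  ∠AGC = 79.88°

Step 14: From IG = 3, IK = 3·√5, GK = 6, by the inverse law of cosines:
  cos(∠GIK) = (IG² + IK² - GK²) / (2·IG·IK)
  ∠GIK = 63.43°

Step 15: From AC = 12, AG = 8.62, CG = 10, by the inverse law of cosines:
  cos(∠CAG) = (AC² + AG² - CG²) / (2·AC·AG)
  ∠CAG = 55.12°

Step 16: From MG = 15, MK = 3·√39, GK = 6, by the inverse law of cosines:
  cos(∠GMK) = (MG² + MK² - GK²) / (2·MG·MK)
  ∠GMK = 16.1°

Step 17: From KF = 15.52, KI = 3·√5, FI = 14, by the inverse law of cosines:
  cos(∠FKI) = (KF² + KI² - FI²) / (2·KF·KI)
  ∠FKI = 64.4°

Step 18: From FI = 14, FK = 15.52, IK = 3·√5, by the inverse law of cosines:
  cos(∠IFK) = (FI² + FK² - IK²) / (2·FI·FK)
  ∠IFK = 25.6°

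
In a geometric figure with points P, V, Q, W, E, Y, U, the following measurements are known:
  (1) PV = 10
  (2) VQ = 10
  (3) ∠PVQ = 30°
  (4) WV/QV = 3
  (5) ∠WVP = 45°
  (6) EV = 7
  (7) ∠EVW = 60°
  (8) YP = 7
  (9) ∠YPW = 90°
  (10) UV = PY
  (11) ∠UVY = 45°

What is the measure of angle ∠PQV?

Step 1: By the law of cosines on triangle QVP: QP² = 10² + 10² − 2·10·10·cos(30°) = 26.79, so QP ≈ 5.18.
Step 2: By the inverse law of cosines on triangle PQV: cos(∠PQV) = (5.18² + 10² − 10²) / (2·5.18·10) = 26.79/103.53 = 0.2588, so ∠PQV = 75°.

Therefore, the measure of angle ∠PQV = 75°.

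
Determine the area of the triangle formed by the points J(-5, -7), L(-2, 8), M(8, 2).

The Shoelace formula computes the area from vertex coordinates by summing cross products.
For vertices (-5,-7), (-2,8), (8,2):
Signed sum = -5*8 - -2*-7 + -2*2 - 8*8 + 8*-7 - -5*2
= -54 + -68 + -46 = -168
Area = (1/2)|-168| = 84.

84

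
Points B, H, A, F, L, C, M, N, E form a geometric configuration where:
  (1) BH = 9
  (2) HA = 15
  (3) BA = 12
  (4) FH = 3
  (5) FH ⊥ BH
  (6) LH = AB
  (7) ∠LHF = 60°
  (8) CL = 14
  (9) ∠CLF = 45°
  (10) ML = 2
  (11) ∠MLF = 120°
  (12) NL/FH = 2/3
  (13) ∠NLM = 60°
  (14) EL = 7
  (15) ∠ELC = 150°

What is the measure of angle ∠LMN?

From the given relations: NL = 2/3·FH = 2/3·3 = 2.
Step 1: By the law of cosines on triangle MLN: MN² = 2² + 2² − 2·2·2·cos(60°) = 4, so MN = 2.
Step 2: By the inverse law of cosines on triangle LMN: cos(∠LMN) = (2² + 2² − 2²) / (2·2·2) = 4/8 = 0.5, so ∠LMN = 60°.

Therefore, the measure of angle ∠LMN = 60°.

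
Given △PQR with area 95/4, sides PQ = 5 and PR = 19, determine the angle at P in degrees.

Area = (1/2) * a * b * sin(C)
sin(C) = 2 * Area / (a * b)
sin(C) = 2 * 95/4 / (5 * 19)
sin(C) = 1/2
C = arcsin(1/2) = 30°
Since sin(180° - C) = sin(C), the obtuse angle 150° gives the same area, so C = 30° or C = 150°.

30° or 150°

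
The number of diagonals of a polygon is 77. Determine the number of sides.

Using d = n(n - 3)/2, we solve 77 = n(n - 3)/2.
So n(n - 3) = 154.
Testing n = 14: 14 * 11 = 154 = 154. Correct.
The polygon has 14 sides.

14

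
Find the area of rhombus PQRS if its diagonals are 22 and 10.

Area of a rhombus = (d1 * d2) / 2
Area = (22 * 10) / 2
Area = 220 / 2
Area = 110

110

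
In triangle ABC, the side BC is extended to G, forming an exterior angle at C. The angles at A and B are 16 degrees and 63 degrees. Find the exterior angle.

By the exterior angle theorem, an exterior angle of a triangle equals the sum of the two remote interior angles.
Exterior angle = angle A + angle B
Exterior angle = 16 + 63 = 79 degrees

79 degrees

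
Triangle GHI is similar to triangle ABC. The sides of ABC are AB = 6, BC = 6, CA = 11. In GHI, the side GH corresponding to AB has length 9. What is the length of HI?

Since the triangles are similar, the ratio of corresponding sides is constant.
Scale factor k = GH / AB = 9 / 6 = 3/2
HI = k * BC = 3/2 * 6 = 9

9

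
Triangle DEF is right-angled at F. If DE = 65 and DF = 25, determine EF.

Rearranging the Pythagorean theorem to solve for the unknown leg:
leg^2 = hypotenuse^2 - known_leg^2 = 4225 - 625 = 3600
leg = sqrt(3600) = 60.

60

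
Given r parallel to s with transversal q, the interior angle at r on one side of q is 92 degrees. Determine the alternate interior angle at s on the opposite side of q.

Alternate interior angles formed by parallel lines and a transversal are equal.
The given angle is 92 degrees.
The alternate interior angle = 92 degrees.

92 degrees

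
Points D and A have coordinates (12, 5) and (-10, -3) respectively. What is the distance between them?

d = sqrt((-22)^2 + (-8)^2) = sqrt(548) = 2*sqrt(137)

2*sqrt(137)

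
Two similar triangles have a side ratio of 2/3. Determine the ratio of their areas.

Area scales with the square of linear dimensions. If every length is multiplied by 2/3, then the area is multiplied by (2/3)^2 = 4/9.
The area ratio is 4:9.

4:9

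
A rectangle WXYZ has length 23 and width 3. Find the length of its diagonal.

A rectangle's diagonal splits it into two right triangles, with the diagonal as the hypotenuse.
By the Pythagorean theorem, d^2 = 23^2 + 3^2 = 538.
Therefore d = sqrt(538).

sqrt(538)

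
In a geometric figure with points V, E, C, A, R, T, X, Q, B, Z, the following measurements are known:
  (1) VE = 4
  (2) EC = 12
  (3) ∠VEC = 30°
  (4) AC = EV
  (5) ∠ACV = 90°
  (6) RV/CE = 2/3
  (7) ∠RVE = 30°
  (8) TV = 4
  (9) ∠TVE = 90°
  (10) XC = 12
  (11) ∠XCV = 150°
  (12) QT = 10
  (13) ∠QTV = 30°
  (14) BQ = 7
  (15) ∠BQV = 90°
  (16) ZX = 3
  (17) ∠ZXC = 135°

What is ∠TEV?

Step 1: By the law of cosines on triangle EVT: ET² = 4² + 4² − 2·4·4·cos(90°) = 32, so ET = 4·√2.
Step 2: By the inverse law of cosines on triangle TEV: cos(∠TEV) = ((4·√2)² + 4² − 4²) / (2·4·√2·4) = 32/45.25 = 0.7071, so ∠TEV = 45°.

Therefore, the measure of angle ∠TEV = 45°.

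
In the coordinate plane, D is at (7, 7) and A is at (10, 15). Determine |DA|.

The horizontal distance is |10 - 7| = 3 and the vertical distance is |15 - 7| = 8.
By the Pythagorean theorem, d = sqrt(3^2 + 8^2) = sqrt(73).

sqrt(73)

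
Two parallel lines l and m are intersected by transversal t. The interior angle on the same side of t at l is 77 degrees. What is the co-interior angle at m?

Co-interior (same-side interior) angles are between the parallel lines on the same side of the transversal.
Unlike corresponding or alternate interior angles, they are supplementary rather than equal.
So the angle = 180 - 77 = 103 degrees.

103 degrees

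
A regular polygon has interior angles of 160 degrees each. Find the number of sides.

Exterior angle = 180 - 160 = 20. n = 360 / 20 = 18.

18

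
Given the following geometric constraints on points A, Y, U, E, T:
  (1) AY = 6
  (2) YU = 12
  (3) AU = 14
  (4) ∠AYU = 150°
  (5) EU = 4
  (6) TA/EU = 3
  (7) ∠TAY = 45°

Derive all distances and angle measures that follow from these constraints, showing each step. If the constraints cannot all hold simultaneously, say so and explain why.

These constraints are not satisfiable: (1), (2) and (4) already determine AU: by the law of cosines AU² = 6² + 12² − 2·6·12·cos(150°) = 304.71, so AU ≈ 17.46, which contradicts (3) AU = 14. No planar figure meets all of them, so nothing further can be derived.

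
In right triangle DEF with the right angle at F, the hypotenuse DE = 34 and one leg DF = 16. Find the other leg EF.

EF = sqrt(34^2 - 16^2) = sqrt(900) = 30

30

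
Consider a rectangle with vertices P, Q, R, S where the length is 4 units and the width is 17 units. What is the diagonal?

A rectangle's diagonal splits it into two right triangles, with the diagonal as the hypotenuse.
By the Pythagorean theorem, d^2 = 4^2 + 17^2 = 305.
Therefore d = sqrt(305).

sqrt(305)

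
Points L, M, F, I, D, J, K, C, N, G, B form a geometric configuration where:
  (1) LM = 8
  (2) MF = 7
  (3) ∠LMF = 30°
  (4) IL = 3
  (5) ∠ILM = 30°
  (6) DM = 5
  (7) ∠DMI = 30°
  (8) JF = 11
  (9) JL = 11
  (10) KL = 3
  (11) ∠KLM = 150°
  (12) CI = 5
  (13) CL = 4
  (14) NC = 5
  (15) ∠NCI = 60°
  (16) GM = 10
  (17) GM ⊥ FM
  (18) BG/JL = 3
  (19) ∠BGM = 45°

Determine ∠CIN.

Step 1: By the law of cosines on triangle ICN: IN² = 5² + 5² − 2·5·5·cos(60°) = 25, so IN = 5.
Step 2: By the inverse law of cosines on triangle CIN: cos(∠CIN) = (5² + 5² − 5²) / (2·5·5) = 25/50 = 0.5, so ∠CIN = 60°.

Therefore, the measure of angle ∠CIN = 60°.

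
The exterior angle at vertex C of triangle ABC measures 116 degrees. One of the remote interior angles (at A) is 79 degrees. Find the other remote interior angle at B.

angle B = 116 - 79 = 37 degrees (exterior angle theorem).

37 degrees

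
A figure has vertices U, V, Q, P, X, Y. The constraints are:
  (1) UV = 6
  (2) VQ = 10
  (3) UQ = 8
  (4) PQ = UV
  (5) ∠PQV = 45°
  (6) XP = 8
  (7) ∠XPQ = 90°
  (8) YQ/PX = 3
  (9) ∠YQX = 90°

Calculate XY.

From the given relations: PQ = UV = 6; YQ = 3·PX = 3·8 = 24.
Step 1: By the law of cosines on triangle XPQ: XQ² = 8² + 6² − 2·8·6·cos(90°) = 100, so XQ = 10.
Step 2: By the law of cosines on triangle XQY: XY² = 10² + 24² − 2·10·24·cos(90°) = 676, so XY = 26.

Therefore, the length of XY = 26.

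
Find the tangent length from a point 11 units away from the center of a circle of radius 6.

The tangent, radius, and line from the external point to the center form a right triangle.
The right angle is where the tangent meets the radius.
By the Pythagorean theorem: tangent² + 6² = 11²
tangent² = 121 - 36 = 85
tangent = sqrt(85)

sqrt(85)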